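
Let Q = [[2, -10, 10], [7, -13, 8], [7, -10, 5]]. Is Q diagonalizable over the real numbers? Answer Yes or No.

Characteristic polynomial: p(s) = s^3 + 6s^2 - s - 30 = (s - 2)(s + 3)(s + 5).
All 3 eigenvalues are distinct, so Q is diagonalizable.

Yes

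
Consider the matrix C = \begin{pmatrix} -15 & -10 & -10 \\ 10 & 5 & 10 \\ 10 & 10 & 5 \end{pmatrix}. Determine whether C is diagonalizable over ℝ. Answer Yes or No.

Yes

Characteristic polynomial: p(t) = t^3 + 5t^2 - 25t - 125 = (t - 5)(t + 5)^2.
t = -5 has algebraic multiplicity 2; rank(C + 5I) = 1, so geometric multiplicity = 2.
Every eigenvalue has geometric = algebraic multiplicity, so C is diagonalizable.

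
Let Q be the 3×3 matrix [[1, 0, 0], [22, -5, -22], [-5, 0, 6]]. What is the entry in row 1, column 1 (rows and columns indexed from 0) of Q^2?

25

Characteristic polynomial: μ^3 - 2μ^2 - 29μ + 30 = (μ - 6)(μ - 1)(μ + 5), so the eigenvalues are -5, 1, 6.
μ=6: eigenvector (0, -2, 1).
μ=-5: eigenvector (0, 1, 0).
μ=1: eigenvector (1, 0, 1).
P = [[0, 0, 1], [-2, 1, 0], [1, 0, 1]], D = diag(6, -5, 1), P⁻¹ = [[-1, 0, 1], [-2, 1, 2], [1, 0, 0]].
Q² = P·diag(36, 25, 1)·P⁻¹ = [[1, 0, 0], [22, 25, -22], [-35, 0, 36]].
The requested entry is 25.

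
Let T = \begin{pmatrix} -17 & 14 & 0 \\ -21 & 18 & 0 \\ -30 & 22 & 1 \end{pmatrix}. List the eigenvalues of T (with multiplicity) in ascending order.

-3, 1, 4

Characteristic polynomial: p(μ) = μ^3 - 2μ^2 - 11μ + 12 = (μ - 4)(μ - 1)(μ + 3).
Roots (with multiplicity): -3, 1, 4.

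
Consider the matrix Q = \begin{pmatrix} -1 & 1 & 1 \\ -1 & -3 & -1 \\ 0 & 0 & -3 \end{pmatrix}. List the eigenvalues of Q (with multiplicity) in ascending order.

Characteristic polynomial: p(μ) = μ^3 + 7μ^2 + 16μ + 12 = (μ + 2)^2(μ + 3).
Roots (with multiplicity): -3, -2, -2.

-3, -2, -2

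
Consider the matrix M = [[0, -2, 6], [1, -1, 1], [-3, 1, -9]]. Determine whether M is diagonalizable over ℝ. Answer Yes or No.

Characteristic polynomial: p(s) = s^3 + 10s^2 + 28s + 24 = (s + 2)^2(s + 6).
s = -2 has algebraic multiplicity 2; rank(M + 2I) = 2, so geometric multiplicity = 1.
Geometric multiplicity < algebraic multiplicity, so M is not diagonalizable.

No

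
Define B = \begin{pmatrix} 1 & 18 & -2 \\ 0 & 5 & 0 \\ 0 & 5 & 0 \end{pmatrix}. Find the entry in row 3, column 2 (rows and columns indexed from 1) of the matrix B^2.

Characteristic polynomial: r^3 - 6r^2 + 5r = r(r - 5)(r - 1), so the eigenvalues are 0, 1, 5.
r=5: eigenvector (4, 1, 1).
r=1: eigenvector (1, 0, 0).
r=0: eigenvector (2, 0, 1).
P = [[4, 1, 2], [1, 0, 0], [1, 0, 1]], D = diag(5, 1, 0), P⁻¹ = [[0, 1, 0], [1, -2, -2], [0, -1, 1]].
B² = P·diag(25, 1, 0)·P⁻¹ = [[1, 98, -2], [0, 25, 0], [0, 25, 0]].
The requested entry is 25.

25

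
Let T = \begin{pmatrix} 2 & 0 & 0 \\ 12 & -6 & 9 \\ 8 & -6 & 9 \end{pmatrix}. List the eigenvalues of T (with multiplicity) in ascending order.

0, 2, 3

Characteristic polynomial: p(s) = s^3 - 5s^2 + 6s = s(s - 3)(s - 2).
Roots (with multiplicity): 0, 2, 3.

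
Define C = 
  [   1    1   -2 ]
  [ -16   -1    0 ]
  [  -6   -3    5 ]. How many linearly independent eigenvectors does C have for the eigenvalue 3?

C − 3I = [[-2, 1, -2], [-16, -4, 0], [-6, -3, 2]].
This matrix has rank 2, so its null space has dimension 3 − 2 = 1.

1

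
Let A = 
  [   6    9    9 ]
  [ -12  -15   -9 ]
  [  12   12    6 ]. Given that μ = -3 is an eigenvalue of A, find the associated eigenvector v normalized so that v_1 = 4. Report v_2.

-4

A + 3I = [[9, 9, 9], [-12, -12, -9], [12, 12, 9]].
Solving (A + 3I)v = 0 gives the eigenspace spanned by (4, -4, 0).
With v_1 = 4, v = (4, -4, 0), so v_2 = -4.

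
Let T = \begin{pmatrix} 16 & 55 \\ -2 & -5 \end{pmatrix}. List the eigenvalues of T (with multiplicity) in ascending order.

5, 6

Characteristic polynomial: p(s) = s^2 - 11s + 30 = (s - 6)(s - 5).
Roots (with multiplicity): 5, 6.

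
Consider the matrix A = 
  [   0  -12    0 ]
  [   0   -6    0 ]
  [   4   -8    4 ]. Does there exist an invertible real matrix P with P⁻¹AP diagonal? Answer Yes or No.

Yes

Characteristic polynomial: p(r) = r^3 + 2r^2 - 24r = r(r - 4)(r + 6).
All 3 eigenvalues are distinct, so A is diagonalizable.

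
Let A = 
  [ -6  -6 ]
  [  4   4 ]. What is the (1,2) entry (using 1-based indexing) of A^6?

Characteristic polynomial: μ^2 + 2μ = μ(μ + 2), so the eigenvalues are -2, 0.
μ=0: eigenvector (-1, 1).
μ=-2: eigenvector (-3, 2).
P = [[-1, -3], [1, 2]], D = diag(0, -2), P⁻¹ = [[2, 3], [-1, -1]].
A⁶ = P·diag(0, 64)·P⁻¹ = [[192, 192], [-128, -128]].
The requested entry is 192.

192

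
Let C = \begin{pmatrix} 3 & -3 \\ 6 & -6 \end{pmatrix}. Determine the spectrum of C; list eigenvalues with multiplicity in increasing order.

Characteristic polynomial: p(s) = s^2 + 3s = s(s + 3).
Roots (with multiplicity): -3, 0.

-3, 0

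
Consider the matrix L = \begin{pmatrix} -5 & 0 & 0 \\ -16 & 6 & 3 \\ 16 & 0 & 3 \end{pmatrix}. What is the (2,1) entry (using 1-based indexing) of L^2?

32

Characteristic polynomial: λ^3 - 4λ^2 - 27λ + 90 = (λ - 6)(λ - 3)(λ + 5), so the eigenvalues are -5, 3, 6.
λ=-5: eigenvector (1, 2, -2).
λ=6: eigenvector (0, 1, 0).
λ=3: eigenvector (0, -1, 1).
P = [[1, 0, 0], [2, 1, -1], [-2, 0, 1]], D = diag(-5, 6, 3), P⁻¹ = [[1, 0, 0], [0, 1, 1], [2, 0, 1]].
L² = P·diag(25, 36, 9)·P⁻¹ = [[25, 0, 0], [32, 36, 27], [-32, 0, 9]].
The requested entry is 32.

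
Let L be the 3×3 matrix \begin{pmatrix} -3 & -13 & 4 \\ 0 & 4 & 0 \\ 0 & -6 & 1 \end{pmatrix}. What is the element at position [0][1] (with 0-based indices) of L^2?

-37

Characteristic polynomial: s^3 - 2s^2 - 11s + 12 = (s - 4)(s - 1)(s + 3), so the eigenvalues are -3, 1, 4.
s=4: eigenvector (-3, 1, -2).
s=-3: eigenvector (1, 0, 0).
s=1: eigenvector (1, 0, 1).
P = [[-3, 1, 1], [1, 0, 0], [-2, 0, 1]], D = diag(4, -3, 1), P⁻¹ = [[0, 1, 0], [1, 1, -1], [0, 2, 1]].
L² = P·diag(16, 9, 1)·P⁻¹ = [[9, -37, -8], [0, 16, 0], [0, -30, 1]].
The requested entry is -37.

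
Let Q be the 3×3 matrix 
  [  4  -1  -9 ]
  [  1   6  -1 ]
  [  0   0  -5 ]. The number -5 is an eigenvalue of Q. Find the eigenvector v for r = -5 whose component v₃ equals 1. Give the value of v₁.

Q + 5I = [[9, -1, -9], [1, 11, -1], [0, 0, 0]].
Solving (Q + 5I)v = 0 gives the eigenspace spanned by (1, 0, 1).
With v₃ = 1, v = (1, 0, 1), so v₁ = 1.

1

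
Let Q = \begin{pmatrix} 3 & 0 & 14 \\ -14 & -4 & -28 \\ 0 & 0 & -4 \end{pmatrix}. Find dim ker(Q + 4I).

Q + 4I = [[7, 0, 14], [-14, 0, -28], [0, 0, 0]].
This matrix has rank 1, so its null space has dimension 3 − 1 = 2.

2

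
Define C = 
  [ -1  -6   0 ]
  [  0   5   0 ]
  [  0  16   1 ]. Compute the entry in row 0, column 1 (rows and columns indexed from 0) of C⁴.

-624

Characteristic polynomial: μ^3 - 5μ^2 - μ + 5 = (μ - 5)(μ - 1)(μ + 1), so the eigenvalues are -1, 1, 5.
μ=5: eigenvector (1, -1, -4).
μ=-1: eigenvector (1, 0, 0).
μ=1: eigenvector (0, 0, 1).
P = [[1, 1, 0], [-1, 0, 0], [-4, 0, 1]], D = diag(5, -1, 1), P⁻¹ = [[0, -1, 0], [1, 1, 0], [0, -4, 1]].
C⁴ = P·diag(625, 1, 1)·P⁻¹ = [[1, -624, 0], [0, 625, 0], [0, 2496, 1]].
The requested entry is -624.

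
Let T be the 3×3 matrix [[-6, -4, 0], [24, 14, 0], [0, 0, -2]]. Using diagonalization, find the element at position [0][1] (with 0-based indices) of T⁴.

Characteristic polynomial: s^3 - 6s^2 - 4s + 24 = (s - 6)(s - 2)(s + 2), so the eigenvalues are -2, 2, 6.
s=2: eigenvector (1, -2, 0).
s=6: eigenvector (-1, 3, 0).
s=-2: eigenvector (0, 0, 1).
P = [[1, -1, 0], [-2, 3, 0], [0, 0, 1]], D = diag(2, 6, -2), P⁻¹ = [[3, 1, 0], [2, 1, 0], [0, 0, 1]].
T⁴ = P·diag(16, 1296, 16)·P⁻¹ = [[-2544, -1280, 0], [7680, 3856, 0], [0, 0, 16]].
The requested entry is -1280.

-1280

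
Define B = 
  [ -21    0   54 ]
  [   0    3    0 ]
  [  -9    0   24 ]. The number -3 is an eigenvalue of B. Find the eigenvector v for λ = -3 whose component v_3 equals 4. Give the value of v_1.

12

B + 3I = [[-18, 0, 54], [0, 6, 0], [-9, 0, 27]].
Solving (B + 3I)v = 0 gives the eigenspace spanned by (12, 0, 4).
With v_3 = 4, v = (12, 0, 4), so v_1 = 12.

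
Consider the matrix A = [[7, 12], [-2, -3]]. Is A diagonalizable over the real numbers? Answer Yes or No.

Yes

Characteristic polynomial: p(r) = r^2 - 4r + 3 = (r - 3)(r - 1).
All 2 eigenvalues are distinct, so A is diagonalizable.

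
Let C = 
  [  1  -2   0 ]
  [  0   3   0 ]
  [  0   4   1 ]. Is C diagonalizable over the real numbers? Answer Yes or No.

Yes

Characteristic polynomial: p(r) = r^3 - 5r^2 + 7r - 3 = (r - 3)(r - 1)^2.
r = 1 has algebraic multiplicity 2; rank(C − 1I) = 1, so geometric multiplicity = 2.
Every eigenvalue has geometric = algebraic multiplicity, so C is diagonalizable.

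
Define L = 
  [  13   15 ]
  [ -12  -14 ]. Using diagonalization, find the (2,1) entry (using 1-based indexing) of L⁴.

60

Characteristic polynomial: t^2 + t - 2 = (t - 1)(t + 2), so the eigenvalues are -2, 1.
t=-2: eigenvector (1, -1).
t=1: eigenvector (5, -4).
P = [[1, 5], [-1, -4]], D = diag(-2, 1), P⁻¹ = [[-4, -5], [1, 1]].
L⁴ = P·diag(16, 1)·P⁻¹ = [[-59, -75], [60, 76]].
The requested entry is 60.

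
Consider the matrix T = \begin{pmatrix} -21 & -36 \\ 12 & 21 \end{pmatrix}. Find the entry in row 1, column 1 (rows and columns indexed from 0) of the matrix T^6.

Characteristic polynomial: s^2 - 9 = (s - 3)(s + 3), so the eigenvalues are -3, 3.
s=3: eigenvector (-3, 2).
s=-3: eigenvector (-2, 1).
P = [[-3, -2], [2, 1]], D = diag(3, -3), P⁻¹ = [[1, 2], [-2, -3]].
T⁶ = P·diag(729, 729)·P⁻¹ = [[729, 0], [0, 729]].
The requested entry is 729.

729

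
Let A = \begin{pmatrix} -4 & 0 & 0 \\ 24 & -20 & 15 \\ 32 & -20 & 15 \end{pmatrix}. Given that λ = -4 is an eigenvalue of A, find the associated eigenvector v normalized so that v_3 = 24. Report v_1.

A + 4I = [[0, 0, 0], [24, -16, 15], [32, -20, 19]].
Solving (A + 4I)v = 0 gives the eigenspace spanned by (-3, 18, 24).
With v_3 = 24, v = (-3, 18, 24), so v_1 = -3.

-3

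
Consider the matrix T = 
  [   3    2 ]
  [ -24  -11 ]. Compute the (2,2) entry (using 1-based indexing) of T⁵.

-11771

Characteristic polynomial: μ^2 + 8μ + 15 = (μ + 3)(μ + 5), so the eigenvalues are -5, -3.
μ=-5: eigenvector (-1, 4).
μ=-3: eigenvector (1, -3).
P = [[-1, 1], [4, -3]], D = diag(-5, -3), P⁻¹ = [[3, 1], [4, 1]].
T⁵ = P·diag(-3125, -243)·P⁻¹ = [[8403, 2882], [-34584, -11771]].
The requested entry is -11771.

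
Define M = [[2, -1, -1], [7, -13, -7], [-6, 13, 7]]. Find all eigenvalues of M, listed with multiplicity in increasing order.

-6, 1, 1

Characteristic polynomial: p(t) = t^3 + 4t^2 - 11t + 6 = (t - 1)^2(t + 6).
Roots (with multiplicity): -6, 1, 1.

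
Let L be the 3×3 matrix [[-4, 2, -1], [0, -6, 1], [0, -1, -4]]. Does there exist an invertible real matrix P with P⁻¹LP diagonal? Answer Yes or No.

Characteristic polynomial: p(μ) = μ^3 + 14μ^2 + 65μ + 100 = (μ + 4)(μ + 5)^2.
μ = -5 has algebraic multiplicity 2; rank(L + 5I) = 2, so geometric multiplicity = 1.
Geometric multiplicity < algebraic multiplicity, so L is not diagonalizable.

No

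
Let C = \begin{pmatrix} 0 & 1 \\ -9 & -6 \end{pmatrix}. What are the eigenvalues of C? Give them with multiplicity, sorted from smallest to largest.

-3, -3

Characteristic polynomial: p(s) = s^2 + 6s + 9 = (s + 3)^2.
Roots (with multiplicity): -3, -3.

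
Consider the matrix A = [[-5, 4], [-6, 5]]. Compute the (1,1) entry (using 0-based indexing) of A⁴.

1

Characteristic polynomial: s^2 - 1 = (s - 1)(s + 1), so the eigenvalues are -1, 1.
s=-1: eigenvector (1, 1).
s=1: eigenvector (2, 3).
P = [[1, 2], [1, 3]], D = diag(-1, 1), P⁻¹ = [[3, -2], [-1, 1]].
A⁴ = P·diag(1, 1)·P⁻¹ = [[1, 0], [0, 1]].
The requested entry is 1.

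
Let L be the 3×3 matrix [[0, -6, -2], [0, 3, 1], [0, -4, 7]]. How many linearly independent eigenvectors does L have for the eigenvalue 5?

L − 5I = [[-5, -6, -2], [0, -2, 1], [0, -4, 2]].
This matrix has rank 2, so its null space has dimension 3 − 2 = 1.

1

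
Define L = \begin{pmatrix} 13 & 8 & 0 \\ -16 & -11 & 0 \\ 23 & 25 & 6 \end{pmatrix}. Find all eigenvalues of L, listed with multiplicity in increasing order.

Characteristic polynomial: p(μ) = μ^3 - 8μ^2 - 3μ + 90 = (μ - 6)(μ - 5)(μ + 3).
Roots (with multiplicity): -3, 5, 6.

-3, 5, 6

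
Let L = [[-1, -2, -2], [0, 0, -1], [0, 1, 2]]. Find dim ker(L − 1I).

1

L − 1I = [[-2, -2, -2], [0, -1, -1], [0, 1, 1]].
This matrix has rank 2, so its null space has dimension 3 − 2 = 1.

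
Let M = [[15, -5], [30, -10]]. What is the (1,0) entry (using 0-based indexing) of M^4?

3750

Characteristic polynomial: t^2 - 5t = t(t - 5), so the eigenvalues are 0, 5.
t=5: eigenvector (1, 2).
t=0: eigenvector (-1, -3).
P = [[1, -1], [2, -3]], D = diag(5, 0), P⁻¹ = [[3, -1], [2, -1]].
M⁴ = P·diag(625, 0)·P⁻¹ = [[1875, -625], [3750, -1250]].
The requested entry is 3750.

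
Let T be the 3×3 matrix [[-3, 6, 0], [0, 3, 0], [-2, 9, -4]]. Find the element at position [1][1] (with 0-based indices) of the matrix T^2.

Characteristic polynomial: μ^3 + 4μ^2 - 9μ - 36 = (μ - 3)(μ + 3)(μ + 4), so the eigenvalues are -4, -3, 3.
μ=-3: eigenvector (1, 0, -2).
μ=3: eigenvector (1, 1, 1).
μ=-4: eigenvector (0, 0, 1).
P = [[1, 1, 0], [0, 1, 0], [-2, 1, 1]], D = diag(-3, 3, -4), P⁻¹ = [[1, -1, 0], [0, 1, 0], [2, -3, 1]].
T² = P·diag(9, 9, 16)·P⁻¹ = [[9, 0, 0], [0, 9, 0], [14, -21, 16]].
The requested entry is 9.

9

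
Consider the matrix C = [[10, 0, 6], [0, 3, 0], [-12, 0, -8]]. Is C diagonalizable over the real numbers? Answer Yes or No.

Yes

Characteristic polynomial: p(λ) = λ^3 - 5λ^2 - 2λ + 24 = (λ - 4)(λ - 3)(λ + 2).
All 3 eigenvalues are distinct, so C is diagonalizable.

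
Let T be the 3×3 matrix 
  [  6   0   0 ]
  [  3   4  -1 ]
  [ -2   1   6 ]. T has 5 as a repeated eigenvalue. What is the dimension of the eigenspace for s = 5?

T − 5I = [[1, 0, 0], [3, -1, -1], [-2, 1, 1]].
This matrix has rank 2, so its null space has dimension 3 − 2 = 1.

1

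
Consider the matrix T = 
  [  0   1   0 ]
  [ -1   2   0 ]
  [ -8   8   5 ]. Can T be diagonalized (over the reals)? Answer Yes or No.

No

Characteristic polynomial: p(λ) = λ^3 - 7λ^2 + 11λ - 5 = (λ - 5)(λ - 1)^2.
λ = 1 has algebraic multiplicity 2; rank(T − 1I) = 2, so geometric multiplicity = 1.
Geometric multiplicity < algebraic multiplicity, so T is not diagonalizable.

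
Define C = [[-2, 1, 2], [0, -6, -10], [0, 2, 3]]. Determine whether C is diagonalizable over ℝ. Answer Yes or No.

Characteristic polynomial: p(r) = r^3 + 5r^2 + 8r + 4 = (r + 1)(r + 2)^2.
r = -2 has algebraic multiplicity 2; rank(C + 2I) = 2, so geometric multiplicity = 1.
Geometric multiplicity < algebraic multiplicity, so C is not diagonalizable.

No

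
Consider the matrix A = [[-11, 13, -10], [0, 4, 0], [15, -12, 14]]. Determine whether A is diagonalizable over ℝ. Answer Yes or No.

Characteristic polynomial: p(t) = t^3 - 7t^2 + 8t + 16 = (t - 4)^2(t + 1).
t = 4 has algebraic multiplicity 2; rank(A − 4I) = 2, so geometric multiplicity = 1.
Geometric multiplicity < algebraic multiplicity, so A is not diagonalizable.

No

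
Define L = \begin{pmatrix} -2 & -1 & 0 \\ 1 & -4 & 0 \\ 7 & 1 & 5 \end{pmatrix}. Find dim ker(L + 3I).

1

L + 3I = [[1, -1, 0], [1, -1, 0], [7, 1, 8]].
This matrix has rank 2, so its null space has dimension 3 − 2 = 1.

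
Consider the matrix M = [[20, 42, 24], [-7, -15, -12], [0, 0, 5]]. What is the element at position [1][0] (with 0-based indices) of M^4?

Characteristic polynomial: s^3 - 10s^2 + 19s + 30 = (s - 6)(s - 5)(s + 1), so the eigenvalues are -1, 5, 6.
s=6: eigenvector (3, -1, 0).
s=-1: eigenvector (-2, 1, 0).
s=5: eigenvector (4, -2, 1).
P = [[3, -2, 4], [-1, 1, -2], [0, 0, 1]], D = diag(6, -1, 5), P⁻¹ = [[1, 2, 0], [1, 3, 2], [0, 0, 1]].
M⁴ = P·diag(1296, 1, 625)·P⁻¹ = [[3886, 7770, 2496], [-1295, -2589, -1248], [0, 0, 625]].
The requested entry is -1295.

-1295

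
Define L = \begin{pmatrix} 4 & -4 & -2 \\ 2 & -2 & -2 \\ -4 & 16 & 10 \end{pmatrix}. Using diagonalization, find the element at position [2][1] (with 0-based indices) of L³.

Characteristic polynomial: s^3 - 12s^2 + 44s - 48 = (s - 6)(s - 4)(s - 2), so the eigenvalues are 2, 4, 6.
s=2: eigenvector (0, -1, 2).
s=4: eigenvector (1, 1, -2).
s=6: eigenvector (-1, -1, 3).
P = [[0, 1, -1], [-1, 1, -1], [2, -2, 3]], D = diag(2, 4, 6), P⁻¹ = [[1, -1, 0], [1, 2, 1], [0, 2, 1]].
L³ = P·diag(8, 64, 216)·P⁻¹ = [[64, -304, -152], [56, -296, -152], [-112, 1024, 520]].
The requested entry is 1024.

1024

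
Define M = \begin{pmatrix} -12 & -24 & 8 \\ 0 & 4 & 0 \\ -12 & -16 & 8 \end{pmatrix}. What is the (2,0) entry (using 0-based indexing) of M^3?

-192

Characteristic polynomial: μ^3 - 16μ = μ(μ - 4)(μ + 4), so the eigenvalues are -4, 0, 4.
μ=-4: eigenvector (1, 0, 1).
μ=4: eigenvector (-1, 1, 1).
μ=0: eigenvector (2, 0, 3).
P = [[1, -1, 2], [0, 1, 0], [1, 1, 3]], D = diag(-4, 4, 0), P⁻¹ = [[3, 5, -2], [0, 1, 0], [-1, -2, 1]].
M³ = P·diag(-64, 64, 0)·P⁻¹ = [[-192, -384, 128], [0, 64, 0], [-192, -256, 128]].
The requested entry is -192.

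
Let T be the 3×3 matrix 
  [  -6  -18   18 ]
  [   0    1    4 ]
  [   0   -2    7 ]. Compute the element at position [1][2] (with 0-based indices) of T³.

196

Characteristic polynomial: λ^3 - 2λ^2 - 33λ + 90 = (λ - 5)(λ - 3)(λ + 6), so the eigenvalues are -6, 3, 5.
λ=3: eigenvector (-2, 2, 1).
λ=-6: eigenvector (1, 0, 0).
λ=5: eigenvector (0, 1, 1).
P = [[-2, 1, 0], [2, 0, 1], [1, 0, 1]], D = diag(3, -6, 5), P⁻¹ = [[0, 1, -1], [1, 2, -2], [0, -1, 2]].
T³ = P·diag(27, -216, 125)·P⁻¹ = [[-216, -486, 486], [0, -71, 196], [0, -98, 223]].
The requested entry is 196.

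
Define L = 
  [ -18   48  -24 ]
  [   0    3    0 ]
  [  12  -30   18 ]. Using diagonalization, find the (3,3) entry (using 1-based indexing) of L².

36

Characteristic polynomial: s^3 - 3s^2 - 36s + 108 = (s - 6)(s - 3)(s + 6), so the eigenvalues are -6, 3, 6.
s=6: eigenvector (1, 0, -1).
s=3: eigenvector (0, 1, 2).
s=-6: eigenvector (2, 0, -1).
P = [[1, 0, 2], [0, 1, 0], [-1, 2, -1]], D = diag(6, 3, -6), P⁻¹ = [[-1, 4, -2], [0, 1, 0], [1, -2, 1]].
L² = P·diag(36, 9, 36)·P⁻¹ = [[36, 0, 0], [0, 9, 0], [0, -54, 36]].
The requested entry is 36.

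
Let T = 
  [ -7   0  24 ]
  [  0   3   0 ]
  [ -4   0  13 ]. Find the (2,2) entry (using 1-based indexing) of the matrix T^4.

81

Characteristic polynomial: r^3 - 9r^2 + 23r - 15 = (r - 5)(r - 3)(r - 1), so the eigenvalues are 1, 3, 5.
r=1: eigenvector (3, 0, 1).
r=3: eigenvector (0, 1, 0).
r=5: eigenvector (2, 0, 1).
P = [[3, 0, 2], [0, 1, 0], [1, 0, 1]], D = diag(1, 3, 5), P⁻¹ = [[1, 0, -2], [0, 1, 0], [-1, 0, 3]].
T⁴ = P·diag(1, 81, 625)·P⁻¹ = [[-1247, 0, 3744], [0, 81, 0], [-624, 0, 1873]].
The requested entry is 81.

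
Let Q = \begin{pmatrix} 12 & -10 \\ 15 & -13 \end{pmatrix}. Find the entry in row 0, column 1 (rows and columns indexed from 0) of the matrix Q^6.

Characteristic polynomial: s^2 + s - 6 = (s - 2)(s + 3), so the eigenvalues are -3, 2.
s=2: eigenvector (1, 1).
s=-3: eigenvector (2, 3).
P = [[1, 2], [1, 3]], D = diag(2, -3), P⁻¹ = [[3, -2], [-1, 1]].
Q⁶ = P·diag(64, 729)·P⁻¹ = [[-1266, 1330], [-1995, 2059]].
The requested entry is 1330.

1330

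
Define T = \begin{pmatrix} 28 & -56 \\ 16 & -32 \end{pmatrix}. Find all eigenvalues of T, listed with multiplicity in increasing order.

Characteristic polynomial: p(s) = s^2 + 4s = s(s + 4).
Roots (with multiplicity): -4, 0.

-4, 0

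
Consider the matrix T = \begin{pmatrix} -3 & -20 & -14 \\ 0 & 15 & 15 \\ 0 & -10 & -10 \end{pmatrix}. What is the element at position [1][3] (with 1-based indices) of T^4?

Characteristic polynomial: λ^3 - 2λ^2 - 15λ = λ(λ - 5)(λ + 3), so the eigenvalues are -3, 0, 5.
λ=-3: eigenvector (1, 0, 0).
λ=5: eigenvector (-4, 3, -2).
λ=0: eigenvector (2, -1, 1).
P = [[1, -4, 2], [0, 3, -1], [0, -2, 1]], D = diag(-3, 5, 0), P⁻¹ = [[1, 0, -2], [0, 1, 1], [0, 2, 3]].
T⁴ = P·diag(81, 625, 0)·P⁻¹ = [[81, -2500, -2662], [0, 1875, 1875], [0, -1250, -1250]].
The requested entry is -2662.

-2662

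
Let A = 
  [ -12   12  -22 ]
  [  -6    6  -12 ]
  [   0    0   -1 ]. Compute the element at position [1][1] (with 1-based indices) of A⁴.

2592

Characteristic polynomial: λ^3 + 7λ^2 + 6λ = λ(λ + 1)(λ + 6), so the eigenvalues are -6, -1, 0.
λ=0: eigenvector (1, 1, 0).
λ=-1: eigenvector (-2, 0, 1).
λ=-6: eigenvector (-2, -1, 0).
P = [[1, -2, -2], [1, 0, -1], [0, 1, 0]], D = diag(0, -1, -6), P⁻¹ = [[-1, 2, -2], [0, 0, 1], [-1, 1, -2]].
A⁴ = P·diag(0, 1, 1296)·P⁻¹ = [[2592, -2592, 5182], [1296, -1296, 2592], [0, 0, 1]].
The requested entry is 2592.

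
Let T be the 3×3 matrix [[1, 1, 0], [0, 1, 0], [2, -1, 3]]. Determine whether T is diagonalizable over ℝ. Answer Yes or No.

No

Characteristic polynomial: p(r) = r^3 - 5r^2 + 7r - 3 = (r - 3)(r - 1)^2.
r = 1 has algebraic multiplicity 2; rank(T − 1I) = 2, so geometric multiplicity = 1.
Geometric multiplicity < algebraic multiplicity, so T is not diagonalizable.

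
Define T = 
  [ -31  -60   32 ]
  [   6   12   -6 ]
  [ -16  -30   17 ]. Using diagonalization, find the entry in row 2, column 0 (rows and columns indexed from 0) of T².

44

Characteristic polynomial: s^3 + 2s^2 - 3s = s(s - 1)(s + 3), so the eigenvalues are -3, 0, 1.
s=0: eigenvector (-4, 1, -2).
s=1: eigenvector (-1, 0, -1).
s=-3: eigenvector (10, -2, 5).
P = [[-4, -1, 10], [1, 0, -2], [-2, -1, 5]], D = diag(0, 1, -3), P⁻¹ = [[2, 5, -2], [1, 0, -2], [1, 2, -1]].
T² = P·diag(0, 1, 9)·P⁻¹ = [[89, 180, -88], [-18, -36, 18], [44, 90, -43]].
The requested entry is 44.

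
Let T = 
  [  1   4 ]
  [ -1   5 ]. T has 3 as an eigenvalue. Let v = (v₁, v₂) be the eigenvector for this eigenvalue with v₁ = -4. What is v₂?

-2

T − 3I = [[-2, 4], [-1, 2]].
Solving (T − 3I)v = 0 gives the eigenspace spanned by (-4, -2).
With v₁ = -4, v = (-4, -2), so v₂ = -2.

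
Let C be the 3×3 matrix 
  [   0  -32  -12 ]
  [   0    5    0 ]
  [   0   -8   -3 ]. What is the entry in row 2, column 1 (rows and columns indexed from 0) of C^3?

Characteristic polynomial: r^3 - 2r^2 - 15r = r(r - 5)(r + 3), so the eigenvalues are -3, 0, 5.
r=0: eigenvector (1, 0, 0).
r=5: eigenvector (-4, 1, -1).
r=-3: eigenvector (4, 0, 1).
P = [[1, -4, 4], [0, 1, 0], [0, -1, 1]], D = diag(0, 5, -3), P⁻¹ = [[1, 0, -4], [0, 1, 0], [0, 1, 1]].
C³ = P·diag(0, 125, -27)·P⁻¹ = [[0, -608, -108], [0, 125, 0], [0, -152, -27]].
The requested entry is -152.

-152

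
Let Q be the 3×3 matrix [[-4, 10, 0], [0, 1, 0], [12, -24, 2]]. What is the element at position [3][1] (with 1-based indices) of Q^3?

144

Characteristic polynomial: t^3 + t^2 - 10t + 8 = (t - 2)(t - 1)(t + 4), so the eigenvalues are -4, 1, 2.
t=2: eigenvector (0, 0, 1).
t=1: eigenvector (2, 1, 0).
t=-4: eigenvector (1, 0, -2).
P = [[0, 2, 1], [0, 1, 0], [1, 0, -2]], D = diag(2, 1, -4), P⁻¹ = [[2, -4, 1], [0, 1, 0], [1, -2, 0]].
Q³ = P·diag(8, 1, -64)·P⁻¹ = [[-64, 130, 0], [0, 1, 0], [144, -288, 8]].
The requested entry is 144.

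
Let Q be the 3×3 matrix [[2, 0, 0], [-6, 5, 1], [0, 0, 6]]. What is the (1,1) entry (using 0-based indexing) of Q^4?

625

Characteristic polynomial: r^3 - 13r^2 + 52r - 60 = (r - 6)(r - 5)(r - 2), so the eigenvalues are 2, 5, 6.
r=2: eigenvector (1, 2, 0).
r=5: eigenvector (0, 1, 0).
r=6: eigenvector (0, 1, 1).
P = [[1, 0, 0], [2, 1, 1], [0, 0, 1]], D = diag(2, 5, 6), P⁻¹ = [[1, 0, 0], [-2, 1, -1], [0, 0, 1]].
Q⁴ = P·diag(16, 625, 1296)·P⁻¹ = [[16, 0, 0], [-1218, 625, 671], [0, 0, 1296]].
The requested entry is 625.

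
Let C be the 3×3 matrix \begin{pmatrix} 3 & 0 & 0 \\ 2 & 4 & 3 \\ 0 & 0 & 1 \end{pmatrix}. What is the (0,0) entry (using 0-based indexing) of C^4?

81

Characteristic polynomial: λ^3 - 8λ^2 + 19λ - 12 = (λ - 4)(λ - 3)(λ - 1), so the eigenvalues are 1, 3, 4.
λ=3: eigenvector (1, -2, 0).
λ=4: eigenvector (0, 1, 0).
λ=1: eigenvector (0, -1, 1).
P = [[1, 0, 0], [-2, 1, -1], [0, 0, 1]], D = diag(3, 4, 1), P⁻¹ = [[1, 0, 0], [2, 1, 1], [0, 0, 1]].
C⁴ = P·diag(81, 256, 1)·P⁻¹ = [[81, 0, 0], [350, 256, 255], [0, 0, 1]].
The requested entry is 81.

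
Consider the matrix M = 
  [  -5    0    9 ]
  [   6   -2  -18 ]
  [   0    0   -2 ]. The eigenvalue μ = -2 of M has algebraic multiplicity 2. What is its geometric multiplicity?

2

M + 2I = [[-3, 0, 9], [6, 0, -18], [0, 0, 0]].
This matrix has rank 1, so its null space has dimension 3 − 1 = 2.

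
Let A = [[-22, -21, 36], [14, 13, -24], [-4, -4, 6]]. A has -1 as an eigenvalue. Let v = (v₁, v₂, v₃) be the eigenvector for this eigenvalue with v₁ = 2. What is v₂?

A + 1I = [[-21, -21, 36], [14, 14, -24], [-4, -4, 7]].
Solving (A + 1I)v = 0 gives the eigenspace spanned by (2, -2, 0).
With v₁ = 2, v = (2, -2, 0), so v₂ = -2.

-2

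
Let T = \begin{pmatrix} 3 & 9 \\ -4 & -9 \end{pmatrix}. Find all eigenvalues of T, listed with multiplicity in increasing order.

-3, -3

Characteristic polynomial: p(s) = s^2 + 6s + 9 = (s + 3)^2.
Roots (with multiplicity): -3, -3.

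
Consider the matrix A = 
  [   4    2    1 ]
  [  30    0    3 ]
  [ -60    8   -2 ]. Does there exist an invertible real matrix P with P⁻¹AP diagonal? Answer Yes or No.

No

Characteristic polynomial: p(μ) = μ^3 - 2μ^2 - 32μ + 96 = (μ - 4)^2(μ + 6).
μ = 4 has algebraic multiplicity 2; rank(A − 4I) = 2, so geometric multiplicity = 1.
Geometric multiplicity < algebraic multiplicity, so A is not diagonalizable.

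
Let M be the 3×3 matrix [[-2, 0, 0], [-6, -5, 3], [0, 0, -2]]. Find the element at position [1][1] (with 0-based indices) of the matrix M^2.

25

Characteristic polynomial: λ^3 + 9λ^2 + 24λ + 20 = (λ + 2)^2(λ + 5), so the eigenvalues are -5, -2, -2.
λ=-2: eigenvector (1, -2, 0).
λ=-5: eigenvector (0, 1, 0).
λ=-2: eigenvector (0, 1, 1).
P = [[1, 0, 0], [-2, 1, 1], [0, 0, 1]], D = diag(-2, -5, -2), P⁻¹ = [[1, 0, 0], [2, 1, -1], [0, 0, 1]].
M² = P·diag(4, 25, 4)·P⁻¹ = [[4, 0, 0], [42, 25, -21], [0, 0, 4]].
The requested entry is 25.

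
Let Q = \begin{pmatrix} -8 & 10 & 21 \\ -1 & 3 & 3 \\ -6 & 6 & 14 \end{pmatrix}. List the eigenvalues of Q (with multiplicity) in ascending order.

Characteristic polynomial: p(μ) = μ^3 - 9μ^2 + 24μ - 20 = (μ - 5)(μ - 2)^2.
Roots (with multiplicity): 2, 2, 5.

2, 2, 5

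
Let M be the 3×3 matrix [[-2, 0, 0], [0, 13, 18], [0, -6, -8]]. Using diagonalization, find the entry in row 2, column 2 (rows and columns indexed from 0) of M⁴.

-764

Characteristic polynomial: μ^3 - 3μ^2 - 6μ + 8 = (μ - 4)(μ - 1)(μ + 2), so the eigenvalues are -2, 1, 4.
μ=-2: eigenvector (1, 0, 0).
μ=1: eigenvector (0, -3, 2).
μ=4: eigenvector (0, -2, 1).
P = [[1, 0, 0], [0, -3, -2], [0, 2, 1]], D = diag(-2, 1, 4), P⁻¹ = [[1, 0, 0], [0, 1, 2], [0, -2, -3]].
M⁴ = P·diag(16, 1, 256)·P⁻¹ = [[16, 0, 0], [0, 1021, 1530], [0, -510, -764]].
The requested entry is -764.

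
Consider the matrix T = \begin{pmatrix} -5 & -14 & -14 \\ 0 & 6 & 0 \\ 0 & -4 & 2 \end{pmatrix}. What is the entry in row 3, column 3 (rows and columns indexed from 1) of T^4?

Characteristic polynomial: s^3 - 3s^2 - 28s + 60 = (s - 6)(s - 2)(s + 5), so the eigenvalues are -5, 2, 6.
s=2: eigenvector (-2, 0, 1).
s=6: eigenvector (0, 1, -1).
s=-5: eigenvector (1, 0, 0).
P = [[-2, 0, 1], [0, 1, 0], [1, -1, 0]], D = diag(2, 6, -5), P⁻¹ = [[0, 1, 1], [0, 1, 0], [1, 2, 2]].
T⁴ = P·diag(16, 1296, 625)·P⁻¹ = [[625, 1218, 1218], [0, 1296, 0], [0, -1280, 16]].
The requested entry is 16.

16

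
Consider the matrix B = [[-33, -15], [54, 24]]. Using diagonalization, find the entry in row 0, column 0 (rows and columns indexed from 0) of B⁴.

Characteristic polynomial: s^2 + 9s + 18 = (s + 3)(s + 6), so the eigenvalues are -6, -3.
s=-3: eigenvector (1, -2).
s=-6: eigenvector (5, -9).
P = [[1, 5], [-2, -9]], D = diag(-3, -6), P⁻¹ = [[-9, -5], [2, 1]].
B⁴ = P·diag(81, 1296)·P⁻¹ = [[12231, 6075], [-21870, -10854]].
The requested entry is 12231.

12231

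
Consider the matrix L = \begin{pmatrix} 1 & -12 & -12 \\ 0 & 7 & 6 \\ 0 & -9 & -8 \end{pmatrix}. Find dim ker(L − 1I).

L − 1I = [[0, -12, -12], [0, 6, 6], [0, -9, -9]].
This matrix has rank 1, so its null space has dimension 3 − 1 = 2.

2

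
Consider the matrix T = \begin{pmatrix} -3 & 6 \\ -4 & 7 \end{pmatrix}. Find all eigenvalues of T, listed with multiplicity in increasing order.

Characteristic polynomial: p(r) = r^2 - 4r + 3 = (r - 3)(r - 1).
Roots (with multiplicity): 1, 3.

1, 3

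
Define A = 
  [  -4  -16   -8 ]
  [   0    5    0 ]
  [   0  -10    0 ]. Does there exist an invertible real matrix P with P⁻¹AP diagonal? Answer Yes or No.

Characteristic polynomial: p(μ) = μ^3 - μ^2 - 20μ = μ(μ - 5)(μ + 4).
All 3 eigenvalues are distinct, so A is diagonalizable.

Yes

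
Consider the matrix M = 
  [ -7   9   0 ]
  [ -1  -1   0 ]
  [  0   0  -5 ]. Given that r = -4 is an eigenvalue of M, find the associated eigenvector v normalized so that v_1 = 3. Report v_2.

M + 4I = [[-3, 9, 0], [-1, 3, 0], [0, 0, -1]].
Solving (M + 4I)v = 0 gives the eigenspace spanned by (3, 1, 0).
With v_1 = 3, v = (3, 1, 0), so v_2 = 1.

1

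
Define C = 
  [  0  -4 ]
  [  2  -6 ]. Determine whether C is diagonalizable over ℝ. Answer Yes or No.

Characteristic polynomial: p(λ) = λ^2 + 6λ + 8 = (λ + 2)(λ + 4).
All 2 eigenvalues are distinct, so C is diagonalizable.

Yes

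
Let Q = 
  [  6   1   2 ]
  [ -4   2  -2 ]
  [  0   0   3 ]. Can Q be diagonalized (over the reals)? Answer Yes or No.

Characteristic polynomial: p(μ) = μ^3 - 11μ^2 + 40μ - 48 = (μ - 4)^2(μ - 3).
μ = 4 has algebraic multiplicity 2; rank(Q − 4I) = 2, so geometric multiplicity = 1.
Geometric multiplicity < algebraic multiplicity, so Q is not diagonalizable.

No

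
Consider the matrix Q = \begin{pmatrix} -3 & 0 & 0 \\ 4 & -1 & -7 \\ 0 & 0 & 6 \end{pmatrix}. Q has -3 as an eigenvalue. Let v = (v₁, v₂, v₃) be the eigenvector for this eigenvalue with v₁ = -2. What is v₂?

Q + 3I = [[0, 0, 0], [4, 2, -7], [0, 0, 9]].
Solving (Q + 3I)v = 0 gives the eigenspace spanned by (-2, 4, 0).
With v₁ = -2, v = (-2, 4, 0), so v₂ = 4.

4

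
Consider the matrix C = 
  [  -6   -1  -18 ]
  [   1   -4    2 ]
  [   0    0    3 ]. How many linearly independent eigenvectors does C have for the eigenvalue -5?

1

C + 5I = [[-1, -1, -18], [1, 1, 2], [0, 0, 8]].
This matrix has rank 2, so its null space has dimension 3 − 2 = 1.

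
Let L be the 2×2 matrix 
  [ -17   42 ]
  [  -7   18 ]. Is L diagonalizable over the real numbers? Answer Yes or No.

Characteristic polynomial: p(s) = s^2 - s - 12 = (s - 4)(s + 3).
All 2 eigenvalues are distinct, so L is diagonalizable.

Yes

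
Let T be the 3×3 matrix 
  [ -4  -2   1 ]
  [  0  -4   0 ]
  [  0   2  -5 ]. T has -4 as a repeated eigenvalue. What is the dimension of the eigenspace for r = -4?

T + 4I = [[0, -2, 1], [0, 0, 0], [0, 2, -1]].
This matrix has rank 1, so its null space has dimension 3 − 1 = 2.

2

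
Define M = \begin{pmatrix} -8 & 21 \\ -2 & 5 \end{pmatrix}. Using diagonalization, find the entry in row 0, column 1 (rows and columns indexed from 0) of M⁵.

Characteristic polynomial: r^2 + 3r + 2 = (r + 1)(r + 2), so the eigenvalues are -2, -1.
r=-2: eigenvector (7, 2).
r=-1: eigenvector (3, 1).
P = [[7, 3], [2, 1]], D = diag(-2, -1), P⁻¹ = [[1, -3], [-2, 7]].
M⁵ = P·diag(-32, -1)·P⁻¹ = [[-218, 651], [-62, 185]].
The requested entry is 651.

651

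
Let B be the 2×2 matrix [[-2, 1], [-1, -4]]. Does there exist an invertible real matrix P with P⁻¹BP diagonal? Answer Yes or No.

No

Characteristic polynomial: p(λ) = λ^2 + 6λ + 9 = (λ + 3)^2.
λ = -3 has algebraic multiplicity 2; rank(B + 3I) = 1, so geometric multiplicity = 1.
Geometric multiplicity < algebraic multiplicity, so B is not diagonalizable.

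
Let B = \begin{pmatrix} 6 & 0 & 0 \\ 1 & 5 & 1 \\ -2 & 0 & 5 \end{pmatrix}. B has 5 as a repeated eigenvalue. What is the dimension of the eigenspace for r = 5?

B − 5I = [[1, 0, 0], [1, 0, 1], [-2, 0, 0]].
This matrix has rank 2, so its null space has dimension 3 − 2 = 1.

1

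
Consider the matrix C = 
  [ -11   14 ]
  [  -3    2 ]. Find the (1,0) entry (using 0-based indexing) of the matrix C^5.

-6303

Characteristic polynomial: s^2 + 9s + 20 = (s + 4)(s + 5), so the eigenvalues are -5, -4.
s=-5: eigenvector (7, 3).
s=-4: eigenvector (2, 1).
P = [[7, 2], [3, 1]], D = diag(-5, -4), P⁻¹ = [[1, -2], [-3, 7]].
C⁵ = P·diag(-3125, -1024)·P⁻¹ = [[-15731, 29414], [-6303, 11582]].
The requested entry is -6303.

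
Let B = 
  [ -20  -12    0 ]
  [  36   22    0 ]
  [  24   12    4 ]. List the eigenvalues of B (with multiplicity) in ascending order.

-2, 4, 4

Characteristic polynomial: p(t) = t^3 - 6t^2 + 32 = (t - 4)^2(t + 2).
Roots (with multiplicity): -2, 4, 4.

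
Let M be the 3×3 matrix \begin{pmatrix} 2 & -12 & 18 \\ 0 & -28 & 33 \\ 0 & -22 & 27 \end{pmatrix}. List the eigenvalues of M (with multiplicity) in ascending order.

Characteristic polynomial: p(s) = s^3 - s^2 - 32s + 60 = (s - 5)(s - 2)(s + 6).
Roots (with multiplicity): -6, 2, 5.

-6, 2, 5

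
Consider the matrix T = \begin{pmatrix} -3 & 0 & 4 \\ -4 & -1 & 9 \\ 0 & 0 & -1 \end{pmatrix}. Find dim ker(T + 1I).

1

T + 1I = [[-2, 0, 4], [-4, 0, 9], [0, 0, 0]].
This matrix has rank 2, so its null space has dimension 3 − 2 = 1.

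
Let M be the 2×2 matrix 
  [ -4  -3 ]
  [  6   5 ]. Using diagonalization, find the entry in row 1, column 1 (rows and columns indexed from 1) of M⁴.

-14

Characteristic polynomial: r^2 - r - 2 = (r - 2)(r + 1), so the eigenvalues are -1, 2.
r=-1: eigenvector (-1, 1).
r=2: eigenvector (-1, 2).
P = [[-1, -1], [1, 2]], D = diag(-1, 2), P⁻¹ = [[-2, -1], [1, 1]].
M⁴ = P·diag(1, 16)·P⁻¹ = [[-14, -15], [30, 31]].
The requested entry is -14.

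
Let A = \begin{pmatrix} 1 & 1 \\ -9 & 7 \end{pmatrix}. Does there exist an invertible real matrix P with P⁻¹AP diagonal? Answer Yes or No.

Characteristic polynomial: p(μ) = μ^2 - 8μ + 16 = (μ - 4)^2.
μ = 4 has algebraic multiplicity 2; rank(A − 4I) = 1, so geometric multiplicity = 1.
Geometric multiplicity < algebraic multiplicity, so A is not diagonalizable.

No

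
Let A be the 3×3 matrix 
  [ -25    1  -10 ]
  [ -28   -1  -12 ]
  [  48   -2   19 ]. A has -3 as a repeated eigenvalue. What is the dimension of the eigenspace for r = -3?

1

A + 3I = [[-22, 1, -10], [-28, 2, -12], [48, -2, 22]].
This matrix has rank 2, so its null space has dimension 3 − 2 = 1.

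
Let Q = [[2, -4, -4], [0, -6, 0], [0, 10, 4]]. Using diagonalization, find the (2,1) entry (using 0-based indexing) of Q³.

Characteristic polynomial: λ^3 - 28λ + 48 = (λ - 4)(λ - 2)(λ + 6), so the eigenvalues are -6, 2, 4.
λ=2: eigenvector (1, 0, 0).
λ=-6: eigenvector (0, 1, -1).
λ=4: eigenvector (-2, 0, 1).
P = [[1, 0, -2], [0, 1, 0], [0, -1, 1]], D = diag(2, -6, 4), P⁻¹ = [[1, 2, 2], [0, 1, 0], [0, 1, 1]].
Q³ = P·diag(8, -216, 64)·P⁻¹ = [[8, -112, -112], [0, -216, 0], [0, 280, 64]].
The requested entry is 280.

280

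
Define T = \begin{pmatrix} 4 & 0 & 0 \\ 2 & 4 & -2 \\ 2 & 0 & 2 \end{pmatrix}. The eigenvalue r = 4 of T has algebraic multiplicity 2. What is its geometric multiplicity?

2

T − 4I = [[0, 0, 0], [2, 0, -2], [2, 0, -2]].
This matrix has rank 1, so its null space has dimension 3 − 1 = 2.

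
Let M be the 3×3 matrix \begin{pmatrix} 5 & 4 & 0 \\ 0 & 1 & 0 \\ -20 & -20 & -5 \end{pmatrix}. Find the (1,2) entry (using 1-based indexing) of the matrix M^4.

Characteristic polynomial: r^3 - r^2 - 25r + 25 = (r - 5)(r - 1)(r + 5), so the eigenvalues are -5, 1, 5.
r=5: eigenvector (1, 0, -2).
r=1: eigenvector (-1, 1, 0).
r=-5: eigenvector (0, 0, 1).
P = [[1, -1, 0], [0, 1, 0], [-2, 0, 1]], D = diag(5, 1, -5), P⁻¹ = [[1, 1, 0], [0, 1, 0], [2, 2, 1]].
M⁴ = P·diag(625, 1, 625)·P⁻¹ = [[625, 624, 0], [0, 1, 0], [0, 0, 625]].
The requested entry is 624.

624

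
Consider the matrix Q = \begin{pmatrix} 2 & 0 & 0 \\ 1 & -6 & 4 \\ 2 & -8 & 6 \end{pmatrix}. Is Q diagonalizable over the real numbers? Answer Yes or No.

Characteristic polynomial: p(t) = t^3 - 2t^2 - 4t + 8 = (t - 2)^2(t + 2).
t = 2 has algebraic multiplicity 2; rank(Q − 2I) = 2, so geometric multiplicity = 1.
Geometric multiplicity < algebraic multiplicity, so Q is not diagonalizable.

No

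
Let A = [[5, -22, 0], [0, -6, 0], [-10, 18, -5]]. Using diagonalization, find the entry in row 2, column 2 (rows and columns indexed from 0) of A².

Characteristic polynomial: t^3 + 6t^2 - 25t - 150 = (t - 5)(t + 5)(t + 6), so the eigenvalues are -6, -5, 5.
t=5: eigenvector (1, 0, -1).
t=-6: eigenvector (2, 1, 2).
t=-5: eigenvector (0, 0, 1).
P = [[1, 2, 0], [0, 1, 0], [-1, 2, 1]], D = diag(5, -6, -5), P⁻¹ = [[1, -2, 0], [0, 1, 0], [1, -4, 1]].
A² = P·diag(25, 36, 25)·P⁻¹ = [[25, 22, 0], [0, 36, 0], [0, 22, 25]].
The requested entry is 25.

25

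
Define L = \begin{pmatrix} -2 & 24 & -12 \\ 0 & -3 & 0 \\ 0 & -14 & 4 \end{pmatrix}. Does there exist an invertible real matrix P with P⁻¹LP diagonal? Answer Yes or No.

Yes

Characteristic polynomial: p(t) = t^3 + t^2 - 14t - 24 = (t - 4)(t + 2)(t + 3).
All 3 eigenvalues are distinct, so L is diagonalizable.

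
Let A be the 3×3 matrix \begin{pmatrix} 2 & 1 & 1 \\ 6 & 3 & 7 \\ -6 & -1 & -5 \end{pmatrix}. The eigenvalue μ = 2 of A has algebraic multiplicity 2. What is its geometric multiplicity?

A − 2I = [[0, 1, 1], [6, 1, 7], [-6, -1, -7]].
This matrix has rank 2, so its null space has dimension 3 − 2 = 1.

1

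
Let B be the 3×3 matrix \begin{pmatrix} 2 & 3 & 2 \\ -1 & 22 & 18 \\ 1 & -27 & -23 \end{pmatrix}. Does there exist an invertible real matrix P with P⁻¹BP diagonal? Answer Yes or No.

Characteristic polynomial: p(t) = t^3 - t^2 - 21t + 45 = (t - 3)^2(t + 5).
t = 3 has algebraic multiplicity 2; rank(B − 3I) = 2, so geometric multiplicity = 1.
Geometric multiplicity < algebraic multiplicity, so B is not diagonalizable.

No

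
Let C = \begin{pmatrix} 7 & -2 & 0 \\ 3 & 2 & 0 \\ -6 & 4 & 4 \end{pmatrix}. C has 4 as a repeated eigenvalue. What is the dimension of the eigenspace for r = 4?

C − 4I = [[3, -2, 0], [3, -2, 0], [-6, 4, 0]].
This matrix has rank 1, so its null space has dimension 3 − 1 = 2.

2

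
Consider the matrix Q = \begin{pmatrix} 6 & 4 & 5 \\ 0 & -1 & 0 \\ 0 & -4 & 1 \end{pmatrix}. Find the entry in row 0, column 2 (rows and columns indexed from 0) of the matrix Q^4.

Characteristic polynomial: λ^3 - 6λ^2 - λ + 6 = (λ - 6)(λ - 1)(λ + 1), so the eigenvalues are -1, 1, 6.
λ=-1: eigenvector (-2, 1, 2).
λ=6: eigenvector (1, 0, 0).
λ=1: eigenvector (-1, 0, 1).
P = [[-2, 1, -1], [1, 0, 0], [2, 0, 1]], D = diag(-1, 6, 1), P⁻¹ = [[0, 1, 0], [1, 0, 1], [0, -2, 1]].
Q⁴ = P·diag(1, 1296, 1)·P⁻¹ = [[1296, 0, 1295], [0, 1, 0], [0, 0, 1]].
The requested entry is 1295.

1295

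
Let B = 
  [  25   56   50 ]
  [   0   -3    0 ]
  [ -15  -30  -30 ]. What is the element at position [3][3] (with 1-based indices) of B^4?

3750

Characteristic polynomial: s^3 + 8s^2 + 15s = s(s + 3)(s + 5), so the eigenvalues are -5, -3, 0.
s=0: eigenvector (2, 0, -1).
s=-3: eigenvector (-2, 1, 0).
s=-5: eigenvector (-5, 0, 3).
P = [[2, -2, -5], [0, 1, 0], [-1, 0, 3]], D = diag(0, -3, -5), P⁻¹ = [[3, 6, 5], [0, 1, 0], [1, 2, 2]].
B⁴ = P·diag(0, 81, 625)·P⁻¹ = [[-3125, -6412, -6250], [0, 81, 0], [1875, 3750, 3750]].
The requested entry is 3750.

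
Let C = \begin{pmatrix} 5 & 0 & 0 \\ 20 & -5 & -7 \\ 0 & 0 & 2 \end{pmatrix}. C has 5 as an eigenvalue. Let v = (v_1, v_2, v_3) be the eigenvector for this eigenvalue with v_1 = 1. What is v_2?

C − 5I = [[0, 0, 0], [20, -10, -7], [0, 0, -3]].
Solving (C − 5I)v = 0 gives the eigenspace spanned by (1, 2, 0).
With v_1 = 1, v = (1, 2, 0), so v_2 = 2.

2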